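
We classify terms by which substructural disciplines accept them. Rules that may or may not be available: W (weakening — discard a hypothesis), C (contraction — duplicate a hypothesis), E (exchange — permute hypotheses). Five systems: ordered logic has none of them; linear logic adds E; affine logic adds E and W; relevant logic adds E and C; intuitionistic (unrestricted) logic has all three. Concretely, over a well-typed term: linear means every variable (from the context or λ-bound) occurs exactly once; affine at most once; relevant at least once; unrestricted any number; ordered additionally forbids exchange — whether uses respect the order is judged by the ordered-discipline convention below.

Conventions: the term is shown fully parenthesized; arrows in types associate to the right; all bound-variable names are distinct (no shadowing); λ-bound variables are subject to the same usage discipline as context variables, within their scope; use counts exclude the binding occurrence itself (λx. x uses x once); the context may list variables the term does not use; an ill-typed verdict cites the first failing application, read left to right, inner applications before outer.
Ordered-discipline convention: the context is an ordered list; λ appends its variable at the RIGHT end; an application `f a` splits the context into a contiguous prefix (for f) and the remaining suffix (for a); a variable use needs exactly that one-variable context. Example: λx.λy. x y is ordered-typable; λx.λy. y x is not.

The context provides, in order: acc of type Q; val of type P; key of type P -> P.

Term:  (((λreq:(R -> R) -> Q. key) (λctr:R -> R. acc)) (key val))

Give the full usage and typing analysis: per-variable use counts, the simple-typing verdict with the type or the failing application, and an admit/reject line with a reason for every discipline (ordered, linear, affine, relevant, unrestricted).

counts: acc: 1; val: 1; key: 2; req [bound]: 0; ctr [bound]: 0
left-to-right use order: key, acc, key, val
typing: well-typed — term : P
ordered: ✗, needs contraction — key ×2; needs weakening: req, ctr unused
linear: ✗, needs contraction — key ×2; needs weakening: req, ctr unused
affine: ✗, needs contraction — key ×2
relevant: ✗, needs weakening: req, ctr unused
unrestricted: ✓, typability at P is all that's needed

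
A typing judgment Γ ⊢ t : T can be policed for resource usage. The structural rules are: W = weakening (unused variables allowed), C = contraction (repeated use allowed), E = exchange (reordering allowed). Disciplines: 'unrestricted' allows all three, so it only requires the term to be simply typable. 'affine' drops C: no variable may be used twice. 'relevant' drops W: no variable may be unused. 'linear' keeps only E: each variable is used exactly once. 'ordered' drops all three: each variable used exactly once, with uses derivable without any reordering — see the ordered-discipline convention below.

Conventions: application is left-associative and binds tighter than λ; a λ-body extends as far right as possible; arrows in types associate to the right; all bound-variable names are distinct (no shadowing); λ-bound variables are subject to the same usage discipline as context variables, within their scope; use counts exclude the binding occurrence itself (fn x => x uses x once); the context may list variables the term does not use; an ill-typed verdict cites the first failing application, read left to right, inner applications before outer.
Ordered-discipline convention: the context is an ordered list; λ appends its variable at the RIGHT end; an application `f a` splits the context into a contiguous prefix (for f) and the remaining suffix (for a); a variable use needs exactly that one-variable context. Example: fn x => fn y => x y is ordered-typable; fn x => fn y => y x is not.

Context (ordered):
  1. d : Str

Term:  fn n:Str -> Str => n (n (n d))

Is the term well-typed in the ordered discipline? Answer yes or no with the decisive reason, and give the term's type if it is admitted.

no — uses contraction: n ×3
variable uses: d ×1, n [bound] ×3
left-to-right use order: n, n, n, d
typing: the term checks, with type (Str -> Str) -> Str
across the five disciplines: ordered ✗, linear ✗, affine ✗, relevant ✓, unrestricted ✓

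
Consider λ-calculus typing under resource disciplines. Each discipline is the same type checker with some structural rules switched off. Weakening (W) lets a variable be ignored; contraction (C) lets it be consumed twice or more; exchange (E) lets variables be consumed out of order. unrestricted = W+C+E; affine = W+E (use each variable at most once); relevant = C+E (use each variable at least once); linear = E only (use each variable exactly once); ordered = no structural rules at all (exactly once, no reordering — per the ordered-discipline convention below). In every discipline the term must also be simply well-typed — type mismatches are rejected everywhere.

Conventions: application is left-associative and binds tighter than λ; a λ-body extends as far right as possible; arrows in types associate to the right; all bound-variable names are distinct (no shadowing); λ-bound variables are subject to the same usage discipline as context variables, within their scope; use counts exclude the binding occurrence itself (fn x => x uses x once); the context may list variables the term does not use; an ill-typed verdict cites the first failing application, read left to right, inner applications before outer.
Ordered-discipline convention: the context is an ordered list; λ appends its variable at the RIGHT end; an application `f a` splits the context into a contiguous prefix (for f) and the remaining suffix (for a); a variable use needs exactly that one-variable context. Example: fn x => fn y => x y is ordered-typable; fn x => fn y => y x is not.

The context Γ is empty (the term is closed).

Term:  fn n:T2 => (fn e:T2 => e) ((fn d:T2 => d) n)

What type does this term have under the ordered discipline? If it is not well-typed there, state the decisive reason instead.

term : T2 -> T2
variable uses: n [bound]: 1, e [bound]: 1, d [bound]: 1
use order (left to right): e, d, n
typing: the term checks, with type T2 -> T2
all disciplines: ordered ✓, linear ✓, affine ✓, relevant ✓, unrestricted ✓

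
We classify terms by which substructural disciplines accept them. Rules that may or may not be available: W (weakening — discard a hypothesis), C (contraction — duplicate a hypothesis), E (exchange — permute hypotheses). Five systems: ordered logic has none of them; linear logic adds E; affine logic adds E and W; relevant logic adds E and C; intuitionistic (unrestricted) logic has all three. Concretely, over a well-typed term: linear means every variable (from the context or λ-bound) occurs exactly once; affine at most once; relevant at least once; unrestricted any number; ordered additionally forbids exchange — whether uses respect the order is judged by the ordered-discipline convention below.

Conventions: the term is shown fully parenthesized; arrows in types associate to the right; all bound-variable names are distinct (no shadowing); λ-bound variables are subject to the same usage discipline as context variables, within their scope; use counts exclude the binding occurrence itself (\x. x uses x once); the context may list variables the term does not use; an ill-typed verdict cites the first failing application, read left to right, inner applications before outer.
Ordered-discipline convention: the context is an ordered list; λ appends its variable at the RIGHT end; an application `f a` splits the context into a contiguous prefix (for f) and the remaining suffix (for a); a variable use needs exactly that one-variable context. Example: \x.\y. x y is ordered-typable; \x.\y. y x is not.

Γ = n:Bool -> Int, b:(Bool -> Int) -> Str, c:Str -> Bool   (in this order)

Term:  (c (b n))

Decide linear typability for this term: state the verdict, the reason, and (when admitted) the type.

yes — n, b, c: one use apiece; term : Bool
variable uses: n: 1×, b: 1×, c: 1×
order of uses: c, b, n
typing: ✓ — Bool
across the five disciplines: ordered ✗ · linear ✓ · affine ✓ · relevant ✓ · unrestricted ✓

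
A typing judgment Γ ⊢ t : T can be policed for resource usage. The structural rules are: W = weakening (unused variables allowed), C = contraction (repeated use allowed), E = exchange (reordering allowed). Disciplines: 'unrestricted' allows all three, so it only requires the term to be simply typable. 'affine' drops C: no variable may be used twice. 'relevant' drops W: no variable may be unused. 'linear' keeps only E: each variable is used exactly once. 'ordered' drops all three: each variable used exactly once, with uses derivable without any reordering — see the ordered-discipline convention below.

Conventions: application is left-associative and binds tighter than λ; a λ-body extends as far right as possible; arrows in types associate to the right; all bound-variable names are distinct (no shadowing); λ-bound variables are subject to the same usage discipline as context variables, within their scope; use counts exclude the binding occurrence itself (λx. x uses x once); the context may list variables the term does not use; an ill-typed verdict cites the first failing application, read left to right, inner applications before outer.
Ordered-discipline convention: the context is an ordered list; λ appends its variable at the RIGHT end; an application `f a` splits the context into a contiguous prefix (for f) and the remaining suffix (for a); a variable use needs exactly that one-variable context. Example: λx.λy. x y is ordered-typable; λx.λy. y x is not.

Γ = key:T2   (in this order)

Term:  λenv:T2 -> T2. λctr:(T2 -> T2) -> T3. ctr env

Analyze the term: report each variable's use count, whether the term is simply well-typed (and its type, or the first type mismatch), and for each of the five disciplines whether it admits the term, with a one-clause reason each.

counts: key: 0, env (λ-bound): 1, ctr (λ-bound): 1
use order (left to right): ctr, env
typing: well-typed at (T2 -> T2) -> ((T2 -> T2) -> T3) -> T3
ordered ✗ (key left unused)
linear ✗ (key left unused)
affine ✓ (no duplicate uses among key, env, ctr)
relevant ✗ (key left unused)
unrestricted ✓ (typability at (T2 -> T2) -> ((T2 -> T2) -> T3) -> T3 is all that's needed)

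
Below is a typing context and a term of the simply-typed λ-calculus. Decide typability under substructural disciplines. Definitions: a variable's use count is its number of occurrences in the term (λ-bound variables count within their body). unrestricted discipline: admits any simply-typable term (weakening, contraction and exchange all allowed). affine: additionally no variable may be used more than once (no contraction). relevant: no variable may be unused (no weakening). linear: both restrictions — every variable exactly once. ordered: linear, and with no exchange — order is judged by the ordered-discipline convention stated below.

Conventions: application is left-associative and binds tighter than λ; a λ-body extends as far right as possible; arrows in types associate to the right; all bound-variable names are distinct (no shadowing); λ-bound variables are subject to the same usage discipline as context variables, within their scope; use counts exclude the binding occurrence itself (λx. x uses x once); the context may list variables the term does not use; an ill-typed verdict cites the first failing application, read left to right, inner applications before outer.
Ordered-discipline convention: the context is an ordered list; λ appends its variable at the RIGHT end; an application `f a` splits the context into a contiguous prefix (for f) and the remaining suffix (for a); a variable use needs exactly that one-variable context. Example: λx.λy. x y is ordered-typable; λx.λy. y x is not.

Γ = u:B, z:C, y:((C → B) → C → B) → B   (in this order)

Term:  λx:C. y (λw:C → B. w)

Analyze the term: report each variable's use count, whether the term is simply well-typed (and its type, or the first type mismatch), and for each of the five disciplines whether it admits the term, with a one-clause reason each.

counts: u: 0×, z: 0×, y: 1×, x (λ-bound): 0×, w (λ-bound): 1×
left-to-right use order: y, w
typing: the term checks, with type C → B
ordered: ✗ — u, z, x left unused
linear: ✗ — u, z, x left unused
affine: ✓ — u, z, y, x, w: no repeats, contraction unneeded
relevant: ✗ — u, z, x left unused
unrestricted: ✓ — typability at C → B is all that's needed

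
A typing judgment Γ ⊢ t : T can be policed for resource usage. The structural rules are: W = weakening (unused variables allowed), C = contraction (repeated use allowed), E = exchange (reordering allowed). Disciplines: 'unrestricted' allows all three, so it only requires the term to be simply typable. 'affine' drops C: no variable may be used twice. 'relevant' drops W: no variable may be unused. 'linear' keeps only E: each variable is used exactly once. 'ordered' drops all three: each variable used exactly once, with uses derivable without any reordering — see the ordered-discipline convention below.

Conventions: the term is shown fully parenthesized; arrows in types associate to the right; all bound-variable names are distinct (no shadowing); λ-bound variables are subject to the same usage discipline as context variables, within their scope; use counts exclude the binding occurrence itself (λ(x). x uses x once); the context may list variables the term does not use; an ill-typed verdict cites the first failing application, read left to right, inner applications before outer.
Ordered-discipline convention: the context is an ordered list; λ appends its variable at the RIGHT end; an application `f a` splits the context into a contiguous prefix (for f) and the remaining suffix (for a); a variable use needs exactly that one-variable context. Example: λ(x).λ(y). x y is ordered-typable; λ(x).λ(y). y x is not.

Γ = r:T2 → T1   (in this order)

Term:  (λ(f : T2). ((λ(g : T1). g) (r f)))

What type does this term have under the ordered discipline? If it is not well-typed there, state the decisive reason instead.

term : T2 → T1
usage: r ×1, f (bound) ×1, g (bound) ×1
use order (left to right): g, r, f
typing: the term checks, with type T2 → T1
summary: ordered ✓ · linear ✓ · affine ✓ · relevant ✓ · unrestricted ✓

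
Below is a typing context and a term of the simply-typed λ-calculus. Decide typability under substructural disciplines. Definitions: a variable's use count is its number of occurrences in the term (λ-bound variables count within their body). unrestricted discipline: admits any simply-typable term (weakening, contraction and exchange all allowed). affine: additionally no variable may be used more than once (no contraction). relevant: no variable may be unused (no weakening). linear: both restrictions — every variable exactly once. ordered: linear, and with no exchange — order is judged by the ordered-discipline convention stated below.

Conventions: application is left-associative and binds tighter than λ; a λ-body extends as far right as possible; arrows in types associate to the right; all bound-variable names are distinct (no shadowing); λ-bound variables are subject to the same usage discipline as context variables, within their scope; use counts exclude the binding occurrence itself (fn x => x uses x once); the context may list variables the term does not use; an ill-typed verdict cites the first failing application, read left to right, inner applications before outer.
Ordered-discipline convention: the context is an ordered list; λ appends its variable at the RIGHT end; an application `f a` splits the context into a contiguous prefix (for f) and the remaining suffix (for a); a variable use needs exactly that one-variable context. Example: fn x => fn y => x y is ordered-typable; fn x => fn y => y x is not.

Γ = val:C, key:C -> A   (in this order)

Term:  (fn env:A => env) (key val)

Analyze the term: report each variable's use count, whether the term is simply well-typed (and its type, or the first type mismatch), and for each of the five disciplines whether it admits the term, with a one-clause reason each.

counts: val ×1, key ×1, env (bound) ×1
left-to-right use order: env, key, val
typing: ✓ — A
ordered: ✗ — no ordered split (uses run env, key, val)
linear: ✓ — exactly-once usage across val, key, env
affine: ✓ — at most one use each (val, key, env)
relevant: ✓ — every one of val, key, env appears
unrestricted: ✓ — typability at A is all that's needed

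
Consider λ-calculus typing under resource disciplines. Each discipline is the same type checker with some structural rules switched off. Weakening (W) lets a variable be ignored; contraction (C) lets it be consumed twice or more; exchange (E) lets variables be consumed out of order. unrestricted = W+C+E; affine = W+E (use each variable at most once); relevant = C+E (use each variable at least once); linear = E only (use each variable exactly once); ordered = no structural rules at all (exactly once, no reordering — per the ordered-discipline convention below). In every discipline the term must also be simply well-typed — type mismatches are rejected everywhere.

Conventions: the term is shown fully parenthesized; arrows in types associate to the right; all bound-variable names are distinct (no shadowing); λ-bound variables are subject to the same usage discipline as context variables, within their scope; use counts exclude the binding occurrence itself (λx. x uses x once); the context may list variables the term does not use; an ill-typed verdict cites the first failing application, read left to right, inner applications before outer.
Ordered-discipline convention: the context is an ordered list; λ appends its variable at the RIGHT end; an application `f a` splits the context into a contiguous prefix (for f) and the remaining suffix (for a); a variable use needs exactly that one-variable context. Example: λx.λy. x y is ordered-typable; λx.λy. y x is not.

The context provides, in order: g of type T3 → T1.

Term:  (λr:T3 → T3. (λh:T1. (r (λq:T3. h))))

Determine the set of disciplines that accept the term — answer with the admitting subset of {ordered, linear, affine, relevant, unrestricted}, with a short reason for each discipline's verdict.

admitted in: none
use counts: g=0, r [bound]=1, h [bound]=1, q [bound]=0
use order (left to right): r, h
typing: ill-typed: an argument T3 → T1 mismatches the expected T3
ordered: ✗ — not simply typable
linear: ✗ — fails simple typing
affine: ✗ — a type mismatch blocks all five
relevant: ✗ — the type mismatch rejects it
unrestricted: ✗ — not simply typable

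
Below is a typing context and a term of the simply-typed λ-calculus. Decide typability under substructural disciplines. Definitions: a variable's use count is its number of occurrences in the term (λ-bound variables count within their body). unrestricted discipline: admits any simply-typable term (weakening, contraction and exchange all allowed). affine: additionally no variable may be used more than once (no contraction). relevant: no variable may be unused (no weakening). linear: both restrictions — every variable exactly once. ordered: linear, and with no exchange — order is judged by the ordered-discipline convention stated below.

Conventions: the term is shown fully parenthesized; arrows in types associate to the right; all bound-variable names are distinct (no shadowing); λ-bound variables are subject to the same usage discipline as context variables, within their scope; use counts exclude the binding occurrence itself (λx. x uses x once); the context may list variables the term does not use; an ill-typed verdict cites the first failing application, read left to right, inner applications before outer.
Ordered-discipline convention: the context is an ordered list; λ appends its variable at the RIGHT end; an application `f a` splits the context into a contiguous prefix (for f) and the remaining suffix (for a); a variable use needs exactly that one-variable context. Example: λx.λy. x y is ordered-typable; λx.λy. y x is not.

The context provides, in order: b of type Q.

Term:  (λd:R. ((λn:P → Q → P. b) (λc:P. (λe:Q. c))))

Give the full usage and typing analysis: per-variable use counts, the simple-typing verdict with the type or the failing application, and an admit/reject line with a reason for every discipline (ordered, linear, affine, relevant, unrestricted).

usage: b=1, d (bound)=0, n (bound)=0, c (bound)=1, e (bound)=0
order of uses: b, c
typing: well-typed — term : R → Q
ordered: ✗, d, n, e left unused
linear: ✗, d, n, e left unused
affine: ✓, none of b, d, n, c, e used more than once
relevant: ✗, d, n, e left unused
unrestricted: ✓, typability at R → Q is all that's needed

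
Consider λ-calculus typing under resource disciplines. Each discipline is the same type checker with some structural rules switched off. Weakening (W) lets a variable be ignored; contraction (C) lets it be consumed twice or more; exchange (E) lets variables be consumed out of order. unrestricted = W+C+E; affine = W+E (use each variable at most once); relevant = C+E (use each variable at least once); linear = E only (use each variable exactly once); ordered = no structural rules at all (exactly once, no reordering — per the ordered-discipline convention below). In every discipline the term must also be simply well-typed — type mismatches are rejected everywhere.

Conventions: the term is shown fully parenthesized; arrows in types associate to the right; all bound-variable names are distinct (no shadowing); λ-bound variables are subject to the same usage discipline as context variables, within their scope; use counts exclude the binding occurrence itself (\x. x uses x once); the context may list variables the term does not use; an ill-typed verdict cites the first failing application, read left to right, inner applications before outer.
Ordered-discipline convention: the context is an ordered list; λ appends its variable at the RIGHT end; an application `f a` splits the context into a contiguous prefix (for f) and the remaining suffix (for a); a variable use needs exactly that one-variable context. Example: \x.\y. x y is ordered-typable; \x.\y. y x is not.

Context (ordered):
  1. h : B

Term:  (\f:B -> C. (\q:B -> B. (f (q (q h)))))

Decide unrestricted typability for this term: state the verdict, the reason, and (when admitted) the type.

yes — type-checks ((B -> C) -> (B -> B) -> C) and nothing is barred; term : (B -> C) -> (B -> B) -> C
counts: h: 1; f (λ-bound): 1; q (λ-bound): 2
use order (left to right): f, q, q, h
typing: well-typed at (B -> C) -> (B -> B) -> C
all disciplines: ordered ✗, linear ✗, affine ✗, relevant ✓, unrestricted ✓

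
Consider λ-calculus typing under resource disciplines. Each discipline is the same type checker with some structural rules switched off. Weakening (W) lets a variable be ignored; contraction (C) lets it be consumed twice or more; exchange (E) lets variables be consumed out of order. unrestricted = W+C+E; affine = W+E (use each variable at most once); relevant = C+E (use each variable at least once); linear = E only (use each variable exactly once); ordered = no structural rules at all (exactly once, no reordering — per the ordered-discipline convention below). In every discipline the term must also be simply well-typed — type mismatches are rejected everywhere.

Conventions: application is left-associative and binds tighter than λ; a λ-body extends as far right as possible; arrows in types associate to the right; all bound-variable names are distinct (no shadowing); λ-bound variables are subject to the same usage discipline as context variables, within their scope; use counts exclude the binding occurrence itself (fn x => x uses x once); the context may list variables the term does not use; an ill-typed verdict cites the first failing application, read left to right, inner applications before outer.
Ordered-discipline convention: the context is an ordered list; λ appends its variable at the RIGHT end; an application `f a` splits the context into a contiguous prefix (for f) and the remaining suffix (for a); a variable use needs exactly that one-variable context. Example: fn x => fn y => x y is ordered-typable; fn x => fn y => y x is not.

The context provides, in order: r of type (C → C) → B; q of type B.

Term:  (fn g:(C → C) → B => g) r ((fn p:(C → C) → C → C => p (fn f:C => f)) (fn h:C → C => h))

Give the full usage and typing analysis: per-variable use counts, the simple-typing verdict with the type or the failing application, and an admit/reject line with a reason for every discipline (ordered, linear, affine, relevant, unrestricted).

variable uses: r=1; q=0; g (bound)=1; p (bound)=1; f (bound)=1; h (bound)=1
order of uses: g, r, p, f, h
typing: ✓ — B
ordered: ✗ — q never used (weakening)
linear: ✗ — q never used (weakening)
affine: ✓ — r, q, g, p, f, h: no repeats, contraction unneeded
relevant: ✗ — q never used (weakening)
unrestricted: ✓ — type-checks (B) and nothing is barred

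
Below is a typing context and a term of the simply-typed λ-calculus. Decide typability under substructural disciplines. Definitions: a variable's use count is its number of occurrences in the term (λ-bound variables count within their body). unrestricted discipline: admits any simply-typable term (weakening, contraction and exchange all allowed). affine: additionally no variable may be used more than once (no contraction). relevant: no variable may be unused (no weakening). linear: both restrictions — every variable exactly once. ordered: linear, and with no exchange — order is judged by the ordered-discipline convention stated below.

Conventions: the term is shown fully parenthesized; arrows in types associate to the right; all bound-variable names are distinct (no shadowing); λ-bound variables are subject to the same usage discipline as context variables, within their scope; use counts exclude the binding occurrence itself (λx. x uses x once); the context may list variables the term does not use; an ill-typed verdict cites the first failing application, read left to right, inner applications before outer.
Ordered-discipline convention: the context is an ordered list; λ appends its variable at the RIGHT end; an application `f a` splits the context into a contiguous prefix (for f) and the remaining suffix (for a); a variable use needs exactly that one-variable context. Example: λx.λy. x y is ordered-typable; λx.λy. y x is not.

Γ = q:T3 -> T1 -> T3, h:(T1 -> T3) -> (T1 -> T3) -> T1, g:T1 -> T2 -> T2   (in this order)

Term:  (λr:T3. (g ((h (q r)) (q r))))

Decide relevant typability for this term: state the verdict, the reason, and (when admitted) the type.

yes — every one of q, h, g, r appears; term : T3 -> T2 -> T2
variable uses: q ×2; h ×1; g ×1; r (λ-bound) ×2
uses in reading order: g, h, q, r, q, r
typing: ✓ — T3 -> T2 -> T2
across the five disciplines: ordered ✗, linear ✗, affine ✗, relevant ✓, unrestricted ✓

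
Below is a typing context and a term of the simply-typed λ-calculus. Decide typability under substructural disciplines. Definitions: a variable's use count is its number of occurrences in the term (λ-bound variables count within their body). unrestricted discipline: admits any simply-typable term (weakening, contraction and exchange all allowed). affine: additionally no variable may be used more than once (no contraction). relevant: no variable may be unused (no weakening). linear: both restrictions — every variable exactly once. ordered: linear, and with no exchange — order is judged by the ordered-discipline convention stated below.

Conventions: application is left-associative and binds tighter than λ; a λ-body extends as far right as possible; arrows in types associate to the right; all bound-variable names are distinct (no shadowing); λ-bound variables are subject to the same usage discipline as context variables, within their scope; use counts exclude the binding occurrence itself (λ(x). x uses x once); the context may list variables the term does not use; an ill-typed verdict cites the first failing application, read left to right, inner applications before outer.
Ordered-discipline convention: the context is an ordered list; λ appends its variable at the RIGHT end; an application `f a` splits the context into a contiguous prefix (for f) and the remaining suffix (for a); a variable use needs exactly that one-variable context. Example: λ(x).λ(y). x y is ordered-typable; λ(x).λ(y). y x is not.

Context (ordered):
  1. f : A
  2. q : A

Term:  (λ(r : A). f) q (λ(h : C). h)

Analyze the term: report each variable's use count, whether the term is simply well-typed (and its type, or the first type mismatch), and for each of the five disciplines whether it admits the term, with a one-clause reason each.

use counts: f=1, q=1, r [bound]=0, h [bound]=1
left-to-right use order: f, q, h
typing: ill-typed: non-arrow in function slot: A
ordered: ✗, the type mismatch rejects it
linear: ✗, not simply typable
affine: ✗, fails simple typing
relevant: ✗, a type mismatch blocks all five
unrestricted: ✗, the type mismatch rejects it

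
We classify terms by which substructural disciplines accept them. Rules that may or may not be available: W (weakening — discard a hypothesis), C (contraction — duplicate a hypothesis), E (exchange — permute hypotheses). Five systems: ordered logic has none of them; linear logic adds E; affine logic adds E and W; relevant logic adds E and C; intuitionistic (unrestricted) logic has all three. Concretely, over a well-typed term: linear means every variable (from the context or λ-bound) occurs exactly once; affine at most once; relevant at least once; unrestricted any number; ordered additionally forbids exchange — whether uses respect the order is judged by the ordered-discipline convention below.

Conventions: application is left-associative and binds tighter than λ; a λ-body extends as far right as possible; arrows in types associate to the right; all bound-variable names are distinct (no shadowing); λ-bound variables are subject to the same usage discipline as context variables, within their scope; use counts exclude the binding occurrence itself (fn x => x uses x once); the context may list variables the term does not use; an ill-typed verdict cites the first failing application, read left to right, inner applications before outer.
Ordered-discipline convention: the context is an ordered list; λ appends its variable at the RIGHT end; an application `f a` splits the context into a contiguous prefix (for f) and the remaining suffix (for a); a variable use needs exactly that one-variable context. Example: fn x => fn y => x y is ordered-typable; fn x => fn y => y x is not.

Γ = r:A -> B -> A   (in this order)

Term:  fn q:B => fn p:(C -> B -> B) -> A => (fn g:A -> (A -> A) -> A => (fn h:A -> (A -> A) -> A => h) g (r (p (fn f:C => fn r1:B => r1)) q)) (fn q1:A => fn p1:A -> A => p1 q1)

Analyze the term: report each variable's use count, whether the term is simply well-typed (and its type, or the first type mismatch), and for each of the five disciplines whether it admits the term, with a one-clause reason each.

usage: r: 1×; q [bound]: 1×; p [bound]: 1×; g [bound]: 1×; h [bound]: 1×; f [bound]: 0×; r1 [bound]: 1×; q1 [bound]: 1×; p1 [bound]: 1×
use order (left to right): h, g, r, p, r1, q, p1, q1
typing: ✓ — B -> ((C -> B -> B) -> A) -> (A -> A) -> A
ordered ✗ (unused: f — weakening required)
linear ✗ (unused: f — weakening required)
affine ✓ (at most one use each (r, q, p, g, h, f, r1, q1, p1))
relevant ✗ (unused: f — weakening required)
unrestricted ✓ (well-typed at B -> ((C -> B -> B) -> A) -> (A -> A) -> A; no restrictions here)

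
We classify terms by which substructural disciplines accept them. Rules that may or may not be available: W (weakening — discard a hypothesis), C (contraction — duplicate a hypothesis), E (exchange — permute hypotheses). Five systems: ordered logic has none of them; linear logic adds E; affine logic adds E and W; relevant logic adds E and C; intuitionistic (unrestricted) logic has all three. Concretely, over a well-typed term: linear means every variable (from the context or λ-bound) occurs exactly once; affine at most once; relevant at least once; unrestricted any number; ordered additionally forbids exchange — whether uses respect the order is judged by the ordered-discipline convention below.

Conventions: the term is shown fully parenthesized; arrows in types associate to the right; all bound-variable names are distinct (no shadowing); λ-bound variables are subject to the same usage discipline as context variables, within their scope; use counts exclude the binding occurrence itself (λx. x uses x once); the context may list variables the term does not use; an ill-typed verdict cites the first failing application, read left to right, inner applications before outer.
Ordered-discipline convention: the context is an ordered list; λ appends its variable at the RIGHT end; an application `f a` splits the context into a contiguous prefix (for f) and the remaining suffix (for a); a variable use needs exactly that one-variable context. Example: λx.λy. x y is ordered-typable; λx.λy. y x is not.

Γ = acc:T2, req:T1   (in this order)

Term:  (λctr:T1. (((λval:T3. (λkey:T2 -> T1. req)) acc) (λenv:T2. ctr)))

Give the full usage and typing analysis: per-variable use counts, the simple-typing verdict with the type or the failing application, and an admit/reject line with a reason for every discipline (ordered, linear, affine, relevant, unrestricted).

usage: acc: 1, req: 1, ctr (λ-bound): 1, val (λ-bound): 0, key (λ-bound): 0, env (λ-bound): 0
use order (left to right): req, acc, ctr
typing: ill-typed: an argument T2 mismatches the expected T3
ordered: ✗, not simply typable
linear: ✗, fails simple typing
affine: ✗, a type mismatch blocks all five
relevant: ✗, the type mismatch rejects it
unrestricted: ✗, not simply typable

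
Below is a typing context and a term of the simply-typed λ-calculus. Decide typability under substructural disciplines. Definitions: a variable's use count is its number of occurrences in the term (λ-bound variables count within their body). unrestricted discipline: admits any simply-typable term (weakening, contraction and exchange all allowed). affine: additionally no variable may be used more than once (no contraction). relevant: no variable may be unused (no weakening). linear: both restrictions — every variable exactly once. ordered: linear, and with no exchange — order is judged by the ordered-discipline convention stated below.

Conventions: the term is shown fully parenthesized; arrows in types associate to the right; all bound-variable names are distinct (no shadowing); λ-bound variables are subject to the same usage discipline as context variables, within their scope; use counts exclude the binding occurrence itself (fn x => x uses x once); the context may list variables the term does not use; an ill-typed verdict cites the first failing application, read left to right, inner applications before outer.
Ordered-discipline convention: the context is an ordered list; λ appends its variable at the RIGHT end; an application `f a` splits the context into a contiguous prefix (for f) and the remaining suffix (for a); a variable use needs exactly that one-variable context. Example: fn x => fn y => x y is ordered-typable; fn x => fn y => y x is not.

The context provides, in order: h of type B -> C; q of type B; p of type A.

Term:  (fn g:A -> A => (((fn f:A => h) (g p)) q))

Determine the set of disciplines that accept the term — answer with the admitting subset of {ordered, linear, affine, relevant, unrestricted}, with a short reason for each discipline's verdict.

accepted by: affine, unrestricted
usage: h: 1, q: 1, p: 1, g (λ-bound): 1, f (λ-bound): 0
uses in reading order: h, g, p, q
typing: well-typed — term : (A -> A) -> C
ordered: ✗ — needs weakening: f unused
linear: ✗ — needs weakening: f unused
affine: ✓ — h, q, p, g, f: no repeats, contraction unneeded
relevant: ✗ — needs weakening: f unused
unrestricted: ✓ — typability at (A -> A) -> C is all that's needed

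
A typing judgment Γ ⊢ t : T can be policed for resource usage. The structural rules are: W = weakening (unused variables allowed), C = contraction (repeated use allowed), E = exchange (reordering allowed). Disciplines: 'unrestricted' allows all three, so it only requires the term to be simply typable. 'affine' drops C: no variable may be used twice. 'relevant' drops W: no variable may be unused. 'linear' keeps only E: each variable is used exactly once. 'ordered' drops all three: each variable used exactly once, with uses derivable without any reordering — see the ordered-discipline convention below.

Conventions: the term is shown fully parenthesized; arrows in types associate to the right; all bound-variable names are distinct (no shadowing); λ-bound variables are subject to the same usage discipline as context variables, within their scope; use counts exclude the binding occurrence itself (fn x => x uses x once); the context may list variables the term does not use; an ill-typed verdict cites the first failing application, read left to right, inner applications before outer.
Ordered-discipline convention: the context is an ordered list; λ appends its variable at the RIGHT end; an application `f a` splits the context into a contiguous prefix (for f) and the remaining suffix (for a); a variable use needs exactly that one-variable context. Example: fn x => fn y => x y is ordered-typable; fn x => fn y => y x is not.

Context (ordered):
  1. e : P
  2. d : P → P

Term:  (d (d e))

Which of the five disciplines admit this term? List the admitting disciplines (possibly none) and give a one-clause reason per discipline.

admitted in: relevant, unrestricted
counts: e: 1×; d: 2×
use order (left to right): d, d, e
typing: well-typed at P
ordered ✗ (repeated use of d ×2)
linear ✗ (repeated use of d ×2)
affine ✗ (repeated use of d ×2)
relevant ✓ (e, d: all used, weakening unneeded)
unrestricted ✓ (simply typable at P; W, C, E all held)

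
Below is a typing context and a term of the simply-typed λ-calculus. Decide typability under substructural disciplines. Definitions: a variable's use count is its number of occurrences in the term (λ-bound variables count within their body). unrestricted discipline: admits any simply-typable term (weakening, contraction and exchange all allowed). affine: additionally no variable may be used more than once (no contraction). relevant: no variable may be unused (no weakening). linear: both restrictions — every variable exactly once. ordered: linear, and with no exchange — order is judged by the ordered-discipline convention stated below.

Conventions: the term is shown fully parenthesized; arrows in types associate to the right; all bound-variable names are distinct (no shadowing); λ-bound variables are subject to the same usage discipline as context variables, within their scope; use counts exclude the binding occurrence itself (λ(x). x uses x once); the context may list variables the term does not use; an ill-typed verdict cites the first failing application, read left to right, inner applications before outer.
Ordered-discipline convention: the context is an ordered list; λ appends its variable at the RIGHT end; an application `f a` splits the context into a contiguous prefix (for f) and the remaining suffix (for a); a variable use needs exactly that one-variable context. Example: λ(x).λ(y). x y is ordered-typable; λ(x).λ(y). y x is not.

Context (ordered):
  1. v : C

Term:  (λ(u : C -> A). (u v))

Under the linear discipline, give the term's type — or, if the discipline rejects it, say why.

term : (C -> A) -> A
variable uses: v ×1, u (bound) ×1
use order (left to right): u, v
typing: ✓ — (C -> A) -> A
all disciplines: ordered ✗, linear ✓, affine ✓, relevant ✓, unrestricted ✓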